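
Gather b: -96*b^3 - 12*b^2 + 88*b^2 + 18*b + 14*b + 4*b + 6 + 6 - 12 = -96*b^3 + 76*b^2 + 36*b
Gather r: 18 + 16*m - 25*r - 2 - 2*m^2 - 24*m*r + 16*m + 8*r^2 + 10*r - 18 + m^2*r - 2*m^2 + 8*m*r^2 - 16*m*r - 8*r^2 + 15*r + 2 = -4*m^2 + 8*m*r^2 + 32*m + r*(m^2 - 40*m)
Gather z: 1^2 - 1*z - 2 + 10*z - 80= 9*z - 81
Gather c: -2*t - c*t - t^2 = -c*t - t^2 - 2*t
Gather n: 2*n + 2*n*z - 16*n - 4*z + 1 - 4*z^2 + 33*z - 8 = n*(2*z - 14) - 4*z^2 + 29*z - 7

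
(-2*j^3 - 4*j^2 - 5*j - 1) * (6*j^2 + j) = -12*j^5 - 26*j^4 - 34*j^3 - 11*j^2 - j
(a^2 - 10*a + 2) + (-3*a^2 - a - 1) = -2*a^2 - 11*a + 1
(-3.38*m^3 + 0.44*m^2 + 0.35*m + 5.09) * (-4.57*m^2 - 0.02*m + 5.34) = 15.4466*m^5 - 1.9432*m^4 - 19.6575*m^3 - 20.9187*m^2 + 1.7672*m + 27.1806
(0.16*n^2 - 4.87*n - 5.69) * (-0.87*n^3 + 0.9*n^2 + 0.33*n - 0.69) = -0.1392*n^5 + 4.3809*n^4 + 0.620100000000001*n^3 - 6.8385*n^2 + 1.4826*n + 3.9261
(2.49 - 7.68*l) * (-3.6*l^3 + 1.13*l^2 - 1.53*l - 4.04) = 27.648*l^4 - 17.6424*l^3 + 14.5641*l^2 + 27.2175*l - 10.0596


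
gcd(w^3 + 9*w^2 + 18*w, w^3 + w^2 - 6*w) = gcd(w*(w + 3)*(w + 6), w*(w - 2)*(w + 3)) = w^2 + 3*w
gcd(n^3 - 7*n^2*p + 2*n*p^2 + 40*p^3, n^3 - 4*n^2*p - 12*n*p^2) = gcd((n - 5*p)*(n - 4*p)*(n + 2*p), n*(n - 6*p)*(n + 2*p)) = n + 2*p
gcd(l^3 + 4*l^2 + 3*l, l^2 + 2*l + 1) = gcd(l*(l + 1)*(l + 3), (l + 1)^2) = l + 1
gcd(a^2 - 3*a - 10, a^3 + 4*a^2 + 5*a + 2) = a + 2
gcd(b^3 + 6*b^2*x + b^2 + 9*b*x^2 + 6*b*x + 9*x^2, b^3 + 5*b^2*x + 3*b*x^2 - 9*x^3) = b^2 + 6*b*x + 9*x^2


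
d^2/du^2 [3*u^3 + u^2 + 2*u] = 18*u + 2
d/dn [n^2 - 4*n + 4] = 2*n - 4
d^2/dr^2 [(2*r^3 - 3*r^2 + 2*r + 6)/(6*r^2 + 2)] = 3*(4*r^3 + 63*r^2 - 4*r - 7)/(27*r^6 + 27*r^4 + 9*r^2 + 1)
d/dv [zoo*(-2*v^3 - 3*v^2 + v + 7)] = zoo*(v^2 + v + 1)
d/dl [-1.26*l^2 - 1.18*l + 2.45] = -2.52*l - 1.18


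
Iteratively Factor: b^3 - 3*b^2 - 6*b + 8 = (b - 1)*(b^2 - 2*b - 8) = (b - 4)*(b - 1)*(b + 2)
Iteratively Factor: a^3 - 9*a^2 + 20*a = (a - 5)*(a^2 - 4*a) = (a - 5)*(a - 4)*(a)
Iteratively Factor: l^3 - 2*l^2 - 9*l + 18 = (l + 3)*(l^2 - 5*l + 6) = (l - 2)*(l + 3)*(l - 3)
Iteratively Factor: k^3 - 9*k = (k + 3)*(k^2 - 3*k) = (k - 3)*(k + 3)*(k)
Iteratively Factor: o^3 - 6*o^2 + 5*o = (o - 5)*(o^2 - o) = o*(o - 5)*(o - 1)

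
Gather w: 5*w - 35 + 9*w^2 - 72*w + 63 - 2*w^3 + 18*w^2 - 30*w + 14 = -2*w^3 + 27*w^2 - 97*w + 42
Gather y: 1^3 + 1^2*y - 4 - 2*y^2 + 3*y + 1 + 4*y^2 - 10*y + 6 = 2*y^2 - 6*y + 4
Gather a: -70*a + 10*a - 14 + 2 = -60*a - 12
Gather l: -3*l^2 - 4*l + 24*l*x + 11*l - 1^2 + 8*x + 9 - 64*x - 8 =-3*l^2 + l*(24*x + 7) - 56*x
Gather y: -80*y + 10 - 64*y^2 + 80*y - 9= 1 - 64*y^2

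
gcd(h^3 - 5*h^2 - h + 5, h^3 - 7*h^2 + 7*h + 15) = h^2 - 4*h - 5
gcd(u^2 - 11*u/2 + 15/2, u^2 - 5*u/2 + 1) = 1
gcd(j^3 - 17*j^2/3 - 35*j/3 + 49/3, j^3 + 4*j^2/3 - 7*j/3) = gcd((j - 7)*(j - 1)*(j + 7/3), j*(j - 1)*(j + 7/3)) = j^2 + 4*j/3 - 7/3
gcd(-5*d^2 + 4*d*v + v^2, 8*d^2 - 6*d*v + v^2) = 1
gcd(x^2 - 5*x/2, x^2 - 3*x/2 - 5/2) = x - 5/2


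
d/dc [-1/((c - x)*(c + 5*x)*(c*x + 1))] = (x*(c - x)*(c + 5*x) + (c - x)*(c*x + 1) + (c + 5*x)*(c*x + 1))/((c - x)^2*(c + 5*x)^2*(c*x + 1)^2)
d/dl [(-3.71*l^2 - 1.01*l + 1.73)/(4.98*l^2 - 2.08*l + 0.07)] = (12.7466*l^2 - 17.7502*l + 3.5277)/(24.8004*l^4 - 20.7168*l^3 + 5.0236*l^2 - 0.2912*l + 0.0049)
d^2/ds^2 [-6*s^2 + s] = -12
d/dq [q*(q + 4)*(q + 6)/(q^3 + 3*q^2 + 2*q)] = (-7*q^2 - 44*q - 52)/(q^4 + 6*q^3 + 13*q^2 + 12*q + 4)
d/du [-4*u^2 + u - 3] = 1 - 8*u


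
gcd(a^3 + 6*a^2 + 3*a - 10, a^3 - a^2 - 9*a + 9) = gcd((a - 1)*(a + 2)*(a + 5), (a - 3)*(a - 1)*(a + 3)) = a - 1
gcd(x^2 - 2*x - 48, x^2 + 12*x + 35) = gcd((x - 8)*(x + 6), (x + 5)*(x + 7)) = 1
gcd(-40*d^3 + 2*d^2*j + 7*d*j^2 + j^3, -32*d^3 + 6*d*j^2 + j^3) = 8*d^2 - 2*d*j - j^2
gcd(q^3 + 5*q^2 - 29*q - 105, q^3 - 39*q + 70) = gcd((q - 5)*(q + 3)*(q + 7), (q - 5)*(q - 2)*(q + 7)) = q^2 + 2*q - 35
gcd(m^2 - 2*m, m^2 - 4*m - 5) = 1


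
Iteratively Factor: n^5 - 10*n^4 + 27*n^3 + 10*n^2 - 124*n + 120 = (n - 2)*(n^4 - 8*n^3 + 11*n^2 + 32*n - 60) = (n - 2)^2*(n^3 - 6*n^2 - n + 30) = (n - 3)*(n - 2)^2*(n^2 - 3*n - 10) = (n - 5)*(n - 3)*(n - 2)^2*(n + 2)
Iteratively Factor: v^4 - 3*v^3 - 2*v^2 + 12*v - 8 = (v - 1)*(v^3 - 2*v^2 - 4*v + 8) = (v - 2)*(v - 1)*(v^2 - 4) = (v - 2)^2*(v - 1)*(v + 2)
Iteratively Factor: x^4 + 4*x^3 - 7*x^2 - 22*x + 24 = (x + 4)*(x^3 - 7*x + 6) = (x + 3)*(x + 4)*(x^2 - 3*x + 2) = (x - 2)*(x + 3)*(x + 4)*(x - 1)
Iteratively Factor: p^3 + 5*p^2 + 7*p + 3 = (p + 1)*(p^2 + 4*p + 3) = (p + 1)^2*(p + 3)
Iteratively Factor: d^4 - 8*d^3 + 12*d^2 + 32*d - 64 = (d - 4)*(d^3 - 4*d^2 - 4*d + 16) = (d - 4)^2*(d^2 - 4) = (d - 4)^2*(d + 2)*(d - 2)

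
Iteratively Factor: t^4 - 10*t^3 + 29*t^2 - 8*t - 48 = (t - 4)*(t^3 - 6*t^2 + 5*t + 12) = (t - 4)^2*(t^2 - 2*t - 3) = (t - 4)^2*(t + 1)*(t - 3)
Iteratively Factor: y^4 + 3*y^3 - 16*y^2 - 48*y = (y + 4)*(y^3 - y^2 - 12*y) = (y - 4)*(y + 4)*(y^2 + 3*y) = (y - 4)*(y + 3)*(y + 4)*(y)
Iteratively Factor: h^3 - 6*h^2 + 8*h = (h - 4)*(h^2 - 2*h) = h*(h - 4)*(h - 2)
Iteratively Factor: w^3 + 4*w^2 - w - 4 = (w + 1)*(w^2 + 3*w - 4) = (w + 1)*(w + 4)*(w - 1)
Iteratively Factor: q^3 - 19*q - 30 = (q + 2)*(q^2 - 2*q - 15) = (q + 2)*(q + 3)*(q - 5)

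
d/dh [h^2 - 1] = 2*h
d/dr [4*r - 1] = 4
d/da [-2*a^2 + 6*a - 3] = 6 - 4*a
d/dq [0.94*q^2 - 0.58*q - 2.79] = 1.88*q - 0.58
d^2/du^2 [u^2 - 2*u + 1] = 2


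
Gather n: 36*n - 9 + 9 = 36*n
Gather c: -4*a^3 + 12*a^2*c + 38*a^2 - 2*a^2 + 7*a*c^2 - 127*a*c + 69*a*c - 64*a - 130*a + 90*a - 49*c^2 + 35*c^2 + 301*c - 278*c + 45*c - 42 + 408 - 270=-4*a^3 + 36*a^2 - 104*a + c^2*(7*a - 14) + c*(12*a^2 - 58*a + 68) + 96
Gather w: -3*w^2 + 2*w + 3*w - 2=-3*w^2 + 5*w - 2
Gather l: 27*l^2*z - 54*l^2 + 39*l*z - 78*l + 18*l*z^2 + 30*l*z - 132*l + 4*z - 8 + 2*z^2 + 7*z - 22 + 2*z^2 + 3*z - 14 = l^2*(27*z - 54) + l*(18*z^2 + 69*z - 210) + 4*z^2 + 14*z - 44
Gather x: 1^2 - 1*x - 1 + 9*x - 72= 8*x - 72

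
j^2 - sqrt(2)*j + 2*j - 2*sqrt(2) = (j + 2)*(j - sqrt(2))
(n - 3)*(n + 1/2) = n^2 - 5*n/2 - 3/2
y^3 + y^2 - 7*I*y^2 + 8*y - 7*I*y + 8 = (y + 1)*(y - 8*I)*(y + I)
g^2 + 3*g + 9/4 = (g + 3/2)^2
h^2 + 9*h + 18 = (h + 3)*(h + 6)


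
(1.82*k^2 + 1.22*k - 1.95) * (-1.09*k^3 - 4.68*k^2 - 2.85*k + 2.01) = -1.9838*k^5 - 9.8474*k^4 - 8.7711*k^3 + 9.3072*k^2 + 8.0097*k - 3.9195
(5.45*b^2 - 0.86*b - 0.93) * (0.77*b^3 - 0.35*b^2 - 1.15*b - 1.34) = 4.1965*b^5 - 2.5697*b^4 - 6.6826*b^3 - 5.9885*b^2 + 2.2219*b + 1.2462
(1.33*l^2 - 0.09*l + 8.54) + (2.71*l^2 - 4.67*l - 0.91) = 4.04*l^2 - 4.76*l + 7.63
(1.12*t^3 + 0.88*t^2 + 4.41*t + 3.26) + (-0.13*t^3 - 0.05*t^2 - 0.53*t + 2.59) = 0.99*t^3 + 0.83*t^2 + 3.88*t + 5.85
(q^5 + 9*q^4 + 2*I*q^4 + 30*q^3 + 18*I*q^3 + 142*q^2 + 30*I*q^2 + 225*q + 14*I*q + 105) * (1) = q^5 + 9*q^4 + 2*I*q^4 + 30*q^3 + 18*I*q^3 + 142*q^2 + 30*I*q^2 + 225*q + 14*I*q + 105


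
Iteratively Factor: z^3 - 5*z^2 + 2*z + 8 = (z - 4)*(z^2 - z - 2) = (z - 4)*(z + 1)*(z - 2)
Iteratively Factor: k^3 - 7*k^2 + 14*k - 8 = (k - 2)*(k^2 - 5*k + 4) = (k - 4)*(k - 2)*(k - 1)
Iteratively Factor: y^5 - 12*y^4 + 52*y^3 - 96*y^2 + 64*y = (y)*(y^4 - 12*y^3 + 52*y^2 - 96*y + 64) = y*(y - 2)*(y^3 - 10*y^2 + 32*y - 32) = y*(y - 4)*(y - 2)*(y^2 - 6*y + 8) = y*(y - 4)*(y - 2)^2*(y - 4)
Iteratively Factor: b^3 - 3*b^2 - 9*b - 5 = (b + 1)*(b^2 - 4*b - 5) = (b + 1)^2*(b - 5)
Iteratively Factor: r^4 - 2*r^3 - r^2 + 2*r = (r - 2)*(r^3 - r) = (r - 2)*(r + 1)*(r^2 - r) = r*(r - 2)*(r + 1)*(r - 1)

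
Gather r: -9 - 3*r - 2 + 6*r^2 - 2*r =6*r^2 - 5*r - 11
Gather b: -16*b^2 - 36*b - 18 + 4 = -16*b^2 - 36*b - 14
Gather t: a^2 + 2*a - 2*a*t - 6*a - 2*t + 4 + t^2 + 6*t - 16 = a^2 - 4*a + t^2 + t*(4 - 2*a) - 12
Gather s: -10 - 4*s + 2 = -4*s - 8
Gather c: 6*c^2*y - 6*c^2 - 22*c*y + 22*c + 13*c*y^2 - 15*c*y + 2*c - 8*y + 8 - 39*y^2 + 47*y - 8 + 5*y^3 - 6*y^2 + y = c^2*(6*y - 6) + c*(13*y^2 - 37*y + 24) + 5*y^3 - 45*y^2 + 40*y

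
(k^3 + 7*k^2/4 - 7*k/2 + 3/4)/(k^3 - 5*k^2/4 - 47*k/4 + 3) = (k - 1)/(k - 4)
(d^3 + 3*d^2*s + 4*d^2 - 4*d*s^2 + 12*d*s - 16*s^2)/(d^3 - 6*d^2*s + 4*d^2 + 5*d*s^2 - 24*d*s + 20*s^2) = (-d - 4*s)/(-d + 5*s)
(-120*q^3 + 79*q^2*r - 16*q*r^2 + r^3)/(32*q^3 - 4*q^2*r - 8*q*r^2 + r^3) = (-15*q^2 + 8*q*r - r^2)/(4*q^2 - r^2)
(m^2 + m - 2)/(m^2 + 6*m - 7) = (m + 2)/(m + 7)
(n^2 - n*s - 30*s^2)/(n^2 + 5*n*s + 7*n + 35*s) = (n - 6*s)/(n + 7)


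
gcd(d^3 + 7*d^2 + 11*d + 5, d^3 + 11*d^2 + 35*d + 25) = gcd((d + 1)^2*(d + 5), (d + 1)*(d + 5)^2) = d^2 + 6*d + 5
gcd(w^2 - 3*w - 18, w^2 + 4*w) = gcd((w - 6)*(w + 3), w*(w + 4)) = 1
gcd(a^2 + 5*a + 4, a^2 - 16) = a + 4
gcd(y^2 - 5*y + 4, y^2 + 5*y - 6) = y - 1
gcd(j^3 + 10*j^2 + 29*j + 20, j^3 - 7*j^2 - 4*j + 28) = 1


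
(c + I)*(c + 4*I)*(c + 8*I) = c^3 + 13*I*c^2 - 44*c - 32*I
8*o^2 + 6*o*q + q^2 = (2*o + q)*(4*o + q)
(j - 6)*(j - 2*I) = j^2 - 6*j - 2*I*j + 12*I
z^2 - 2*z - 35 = (z - 7)*(z + 5)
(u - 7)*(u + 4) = u^2 - 3*u - 28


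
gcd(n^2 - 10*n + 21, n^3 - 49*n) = n - 7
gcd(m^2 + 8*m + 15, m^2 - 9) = m + 3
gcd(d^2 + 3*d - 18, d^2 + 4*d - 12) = d + 6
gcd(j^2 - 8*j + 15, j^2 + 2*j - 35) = j - 5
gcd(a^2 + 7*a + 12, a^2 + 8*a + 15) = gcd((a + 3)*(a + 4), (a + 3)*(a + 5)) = a + 3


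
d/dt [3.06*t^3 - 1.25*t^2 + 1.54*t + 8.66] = 9.18*t^2 - 2.5*t + 1.54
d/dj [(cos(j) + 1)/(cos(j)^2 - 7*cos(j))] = (sin(j) - 7*sin(j)/cos(j)^2 + 2*tan(j))/(cos(j) - 7)^2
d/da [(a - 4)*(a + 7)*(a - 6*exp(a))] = -6*a^2*exp(a) + 3*a^2 - 30*a*exp(a) + 6*a + 150*exp(a) - 28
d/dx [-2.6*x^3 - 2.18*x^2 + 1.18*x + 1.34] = -7.8*x^2 - 4.36*x + 1.18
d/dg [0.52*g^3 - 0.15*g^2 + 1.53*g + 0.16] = 1.56*g^2 - 0.3*g + 1.53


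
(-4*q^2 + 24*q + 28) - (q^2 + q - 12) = -5*q^2 + 23*q + 40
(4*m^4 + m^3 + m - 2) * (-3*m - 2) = -12*m^5 - 11*m^4 - 2*m^3 - 3*m^2 + 4*m + 4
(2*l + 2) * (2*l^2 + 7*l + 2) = 4*l^3 + 18*l^2 + 18*l + 4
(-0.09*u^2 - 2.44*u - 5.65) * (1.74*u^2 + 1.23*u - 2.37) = -0.1566*u^4 - 4.3563*u^3 - 12.6189*u^2 - 1.1667*u + 13.3905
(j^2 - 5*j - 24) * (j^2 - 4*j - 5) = j^4 - 9*j^3 - 9*j^2 + 121*j + 120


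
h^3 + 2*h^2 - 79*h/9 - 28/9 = (h - 7/3)*(h + 1/3)*(h + 4)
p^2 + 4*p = p*(p + 4)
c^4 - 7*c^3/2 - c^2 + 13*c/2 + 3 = (c - 3)*(c - 2)*(c + 1/2)*(c + 1)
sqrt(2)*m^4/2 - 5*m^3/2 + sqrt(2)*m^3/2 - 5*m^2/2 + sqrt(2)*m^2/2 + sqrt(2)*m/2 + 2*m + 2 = (m + 1)*(m - 2*sqrt(2))*(m - sqrt(2))*(sqrt(2)*m/2 + 1/2)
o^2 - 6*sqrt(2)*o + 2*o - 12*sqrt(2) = (o + 2)*(o - 6*sqrt(2))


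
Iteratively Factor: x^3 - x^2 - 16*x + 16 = (x - 1)*(x^2 - 16) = (x - 4)*(x - 1)*(x + 4)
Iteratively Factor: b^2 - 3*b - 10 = (b - 5)*(b + 2)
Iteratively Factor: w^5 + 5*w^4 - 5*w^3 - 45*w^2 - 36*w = (w)*(w^4 + 5*w^3 - 5*w^2 - 45*w - 36) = w*(w + 3)*(w^3 + 2*w^2 - 11*w - 12) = w*(w + 1)*(w + 3)*(w^2 + w - 12) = w*(w + 1)*(w + 3)*(w + 4)*(w - 3)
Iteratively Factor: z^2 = (z)*(z)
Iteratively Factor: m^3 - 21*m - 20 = (m - 5)*(m^2 + 5*m + 4) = (m - 5)*(m + 4)*(m + 1)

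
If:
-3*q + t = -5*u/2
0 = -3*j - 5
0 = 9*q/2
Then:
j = -5/3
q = 0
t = -5*u/2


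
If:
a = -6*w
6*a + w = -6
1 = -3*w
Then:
No Solution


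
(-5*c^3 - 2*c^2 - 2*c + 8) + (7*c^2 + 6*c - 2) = -5*c^3 + 5*c^2 + 4*c + 6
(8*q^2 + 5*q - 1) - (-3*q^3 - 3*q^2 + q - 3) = 3*q^3 + 11*q^2 + 4*q + 2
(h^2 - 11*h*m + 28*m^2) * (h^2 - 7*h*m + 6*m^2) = h^4 - 18*h^3*m + 111*h^2*m^2 - 262*h*m^3 + 168*m^4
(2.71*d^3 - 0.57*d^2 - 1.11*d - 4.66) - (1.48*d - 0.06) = 2.71*d^3 - 0.57*d^2 - 2.59*d - 4.6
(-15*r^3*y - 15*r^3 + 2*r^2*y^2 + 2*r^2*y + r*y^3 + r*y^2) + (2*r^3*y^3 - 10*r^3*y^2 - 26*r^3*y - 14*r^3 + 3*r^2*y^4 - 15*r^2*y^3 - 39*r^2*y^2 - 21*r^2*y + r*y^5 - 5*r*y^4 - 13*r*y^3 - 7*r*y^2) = 2*r^3*y^3 - 10*r^3*y^2 - 41*r^3*y - 29*r^3 + 3*r^2*y^4 - 15*r^2*y^3 - 37*r^2*y^2 - 19*r^2*y + r*y^5 - 5*r*y^4 - 12*r*y^3 - 6*r*y^2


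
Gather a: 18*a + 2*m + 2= 18*a + 2*m + 2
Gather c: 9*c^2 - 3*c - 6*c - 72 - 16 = 9*c^2 - 9*c - 88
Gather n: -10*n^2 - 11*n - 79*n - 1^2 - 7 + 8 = -10*n^2 - 90*n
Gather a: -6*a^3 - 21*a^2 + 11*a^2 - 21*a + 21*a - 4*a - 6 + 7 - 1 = -6*a^3 - 10*a^2 - 4*a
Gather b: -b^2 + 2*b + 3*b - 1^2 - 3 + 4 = -b^2 + 5*b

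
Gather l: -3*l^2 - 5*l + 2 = -3*l^2 - 5*l + 2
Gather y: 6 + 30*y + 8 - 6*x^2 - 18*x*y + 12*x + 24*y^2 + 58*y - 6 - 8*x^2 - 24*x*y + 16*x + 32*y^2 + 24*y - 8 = -14*x^2 + 28*x + 56*y^2 + y*(112 - 42*x)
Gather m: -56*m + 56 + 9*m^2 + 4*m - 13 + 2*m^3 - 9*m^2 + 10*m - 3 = 2*m^3 - 42*m + 40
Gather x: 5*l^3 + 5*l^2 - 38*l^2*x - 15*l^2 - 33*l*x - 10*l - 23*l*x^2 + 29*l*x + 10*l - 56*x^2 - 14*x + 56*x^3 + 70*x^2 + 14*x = 5*l^3 - 10*l^2 + 56*x^3 + x^2*(14 - 23*l) + x*(-38*l^2 - 4*l)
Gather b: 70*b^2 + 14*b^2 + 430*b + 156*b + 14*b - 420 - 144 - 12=84*b^2 + 600*b - 576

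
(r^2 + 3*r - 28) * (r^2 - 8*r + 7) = r^4 - 5*r^3 - 45*r^2 + 245*r - 196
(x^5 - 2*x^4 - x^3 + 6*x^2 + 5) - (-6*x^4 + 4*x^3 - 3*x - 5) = x^5 + 4*x^4 - 5*x^3 + 6*x^2 + 3*x + 10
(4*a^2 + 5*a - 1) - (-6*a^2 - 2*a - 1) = 10*a^2 + 7*a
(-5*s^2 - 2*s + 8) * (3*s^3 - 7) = -15*s^5 - 6*s^4 + 24*s^3 + 35*s^2 + 14*s - 56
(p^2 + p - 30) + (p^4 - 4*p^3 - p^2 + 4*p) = p^4 - 4*p^3 + 5*p - 30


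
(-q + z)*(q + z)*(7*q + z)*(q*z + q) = -7*q^4*z - 7*q^4 - q^3*z^2 - q^3*z + 7*q^2*z^3 + 7*q^2*z^2 + q*z^4 + q*z^3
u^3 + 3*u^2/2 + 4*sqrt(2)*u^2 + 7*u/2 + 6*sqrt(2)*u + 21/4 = (u + 3/2)*(u + sqrt(2)/2)*(u + 7*sqrt(2)/2)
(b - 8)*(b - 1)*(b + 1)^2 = b^4 - 7*b^3 - 9*b^2 + 7*b + 8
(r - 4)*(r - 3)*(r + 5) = r^3 - 2*r^2 - 23*r + 60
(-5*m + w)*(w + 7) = -5*m*w - 35*m + w^2 + 7*w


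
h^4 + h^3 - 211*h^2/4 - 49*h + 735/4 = (h - 7)*(h - 3/2)*(h + 5/2)*(h + 7)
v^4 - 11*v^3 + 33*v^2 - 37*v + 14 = (v - 7)*(v - 2)*(v - 1)^2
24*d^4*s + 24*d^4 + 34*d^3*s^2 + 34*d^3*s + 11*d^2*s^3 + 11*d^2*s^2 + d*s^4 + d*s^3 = (d + s)*(4*d + s)*(6*d + s)*(d*s + d)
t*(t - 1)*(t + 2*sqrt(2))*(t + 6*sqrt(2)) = t^4 - t^3 + 8*sqrt(2)*t^3 - 8*sqrt(2)*t^2 + 24*t^2 - 24*t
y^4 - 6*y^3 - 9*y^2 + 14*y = y*(y - 7)*(y - 1)*(y + 2)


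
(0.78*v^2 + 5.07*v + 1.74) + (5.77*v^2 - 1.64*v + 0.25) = 6.55*v^2 + 3.43*v + 1.99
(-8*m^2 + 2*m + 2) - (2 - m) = -8*m^2 + 3*m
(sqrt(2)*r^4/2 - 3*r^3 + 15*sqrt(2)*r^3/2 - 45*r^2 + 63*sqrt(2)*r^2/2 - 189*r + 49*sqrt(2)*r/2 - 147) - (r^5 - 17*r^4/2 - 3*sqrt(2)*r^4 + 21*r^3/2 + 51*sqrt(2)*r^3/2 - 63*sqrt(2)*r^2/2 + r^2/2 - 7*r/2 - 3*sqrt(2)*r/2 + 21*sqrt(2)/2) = -r^5 + 7*sqrt(2)*r^4/2 + 17*r^4/2 - 18*sqrt(2)*r^3 - 27*r^3/2 - 91*r^2/2 + 63*sqrt(2)*r^2 - 371*r/2 + 26*sqrt(2)*r - 147 - 21*sqrt(2)/2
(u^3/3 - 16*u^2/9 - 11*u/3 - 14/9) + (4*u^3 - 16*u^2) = 13*u^3/3 - 160*u^2/9 - 11*u/3 - 14/9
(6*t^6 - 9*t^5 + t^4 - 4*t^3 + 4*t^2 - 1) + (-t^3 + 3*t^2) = 6*t^6 - 9*t^5 + t^4 - 5*t^3 + 7*t^2 - 1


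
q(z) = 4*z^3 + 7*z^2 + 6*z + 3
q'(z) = 12*z^2 + 14*z + 6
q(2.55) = 130.14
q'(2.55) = 119.73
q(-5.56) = -501.48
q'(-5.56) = 299.12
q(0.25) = 5.00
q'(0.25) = 10.25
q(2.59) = 134.99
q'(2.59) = 122.76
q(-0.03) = 2.83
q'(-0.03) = 5.59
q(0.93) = 17.85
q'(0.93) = 29.40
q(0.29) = 5.43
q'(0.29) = 11.07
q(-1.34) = -2.10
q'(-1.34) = 8.79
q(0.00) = 3.00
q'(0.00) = 6.00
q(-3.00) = -60.00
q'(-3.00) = 72.00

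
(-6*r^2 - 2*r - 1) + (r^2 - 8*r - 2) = -5*r^2 - 10*r - 3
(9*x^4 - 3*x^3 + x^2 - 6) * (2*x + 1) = 18*x^5 + 3*x^4 - x^3 + x^2 - 12*x - 6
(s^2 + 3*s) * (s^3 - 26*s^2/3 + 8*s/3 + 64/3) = s^5 - 17*s^4/3 - 70*s^3/3 + 88*s^2/3 + 64*s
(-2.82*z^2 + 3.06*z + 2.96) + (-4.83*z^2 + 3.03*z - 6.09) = -7.65*z^2 + 6.09*z - 3.13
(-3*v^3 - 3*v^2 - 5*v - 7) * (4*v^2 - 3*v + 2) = -12*v^5 - 3*v^4 - 17*v^3 - 19*v^2 + 11*v - 14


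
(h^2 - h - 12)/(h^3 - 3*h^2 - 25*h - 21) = (h - 4)/(h^2 - 6*h - 7)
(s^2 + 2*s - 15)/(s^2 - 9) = (s + 5)/(s + 3)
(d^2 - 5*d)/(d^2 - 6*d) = (d - 5)/(d - 6)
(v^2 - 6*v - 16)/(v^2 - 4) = (v - 8)/(v - 2)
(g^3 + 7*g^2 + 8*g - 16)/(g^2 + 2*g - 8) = (g^2 + 3*g - 4)/(g - 2)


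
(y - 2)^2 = y^2 - 4*y + 4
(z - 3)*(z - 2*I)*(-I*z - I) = -I*z^3 - 2*z^2 + 2*I*z^2 + 4*z + 3*I*z + 6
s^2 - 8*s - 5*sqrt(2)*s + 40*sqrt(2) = (s - 8)*(s - 5*sqrt(2))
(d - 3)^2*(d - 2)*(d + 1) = d^4 - 7*d^3 + 13*d^2 + 3*d - 18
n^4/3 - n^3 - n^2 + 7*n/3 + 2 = (n/3 + 1/3)*(n - 3)*(n - 2)*(n + 1)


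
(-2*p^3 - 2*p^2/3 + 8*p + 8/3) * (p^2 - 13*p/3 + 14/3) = -2*p^5 + 8*p^4 + 14*p^3/9 - 316*p^2/9 + 232*p/9 + 112/9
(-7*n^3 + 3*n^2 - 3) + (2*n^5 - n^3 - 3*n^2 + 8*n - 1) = 2*n^5 - 8*n^3 + 8*n - 4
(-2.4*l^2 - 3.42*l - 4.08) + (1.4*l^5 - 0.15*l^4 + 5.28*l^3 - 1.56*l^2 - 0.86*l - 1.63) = 1.4*l^5 - 0.15*l^4 + 5.28*l^3 - 3.96*l^2 - 4.28*l - 5.71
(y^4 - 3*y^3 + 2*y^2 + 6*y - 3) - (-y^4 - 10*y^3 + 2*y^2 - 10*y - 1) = 2*y^4 + 7*y^3 + 16*y - 2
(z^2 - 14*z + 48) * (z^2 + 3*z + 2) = z^4 - 11*z^3 + 8*z^2 + 116*z + 96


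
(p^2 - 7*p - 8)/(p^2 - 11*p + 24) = (p + 1)/(p - 3)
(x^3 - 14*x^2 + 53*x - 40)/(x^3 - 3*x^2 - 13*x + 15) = (x - 8)/(x + 3)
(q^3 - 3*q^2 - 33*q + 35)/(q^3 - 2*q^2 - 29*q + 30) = (q - 7)/(q - 6)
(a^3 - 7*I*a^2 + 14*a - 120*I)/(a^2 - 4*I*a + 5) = (a^2 - 2*I*a + 24)/(a + I)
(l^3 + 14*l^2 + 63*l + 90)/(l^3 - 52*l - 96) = (l^2 + 8*l + 15)/(l^2 - 6*l - 16)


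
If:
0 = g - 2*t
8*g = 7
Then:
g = 7/8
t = 7/16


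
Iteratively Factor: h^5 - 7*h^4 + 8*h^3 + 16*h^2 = (h)*(h^4 - 7*h^3 + 8*h^2 + 16*h) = h*(h - 4)*(h^3 - 3*h^2 - 4*h) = h^2*(h - 4)*(h^2 - 3*h - 4) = h^2*(h - 4)^2*(h + 1)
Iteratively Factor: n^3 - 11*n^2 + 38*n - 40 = (n - 4)*(n^2 - 7*n + 10) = (n - 4)*(n - 2)*(n - 5)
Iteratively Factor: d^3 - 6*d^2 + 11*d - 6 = (d - 2)*(d^2 - 4*d + 3) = (d - 3)*(d - 2)*(d - 1)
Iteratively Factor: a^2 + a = (a)*(a + 1)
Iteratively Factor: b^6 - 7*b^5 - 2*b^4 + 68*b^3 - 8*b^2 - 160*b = (b - 4)*(b^5 - 3*b^4 - 14*b^3 + 12*b^2 + 40*b) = (b - 4)*(b + 2)*(b^4 - 5*b^3 - 4*b^2 + 20*b) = (b - 5)*(b - 4)*(b + 2)*(b^3 - 4*b) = (b - 5)*(b - 4)*(b - 2)*(b + 2)*(b^2 + 2*b) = b*(b - 5)*(b - 4)*(b - 2)*(b + 2)*(b + 2)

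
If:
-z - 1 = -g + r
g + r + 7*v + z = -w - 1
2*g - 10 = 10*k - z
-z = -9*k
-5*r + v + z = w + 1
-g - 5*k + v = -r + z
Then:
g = 2368/473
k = 6/473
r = 1841/473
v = 611/473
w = -9013/473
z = 54/473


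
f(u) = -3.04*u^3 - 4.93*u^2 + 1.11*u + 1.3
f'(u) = -9.12*u^2 - 9.86*u + 1.11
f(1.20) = -9.72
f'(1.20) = -23.85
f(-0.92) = -1.53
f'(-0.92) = 2.46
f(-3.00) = 35.68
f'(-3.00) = -51.39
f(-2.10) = 5.38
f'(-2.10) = -18.40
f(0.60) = -0.47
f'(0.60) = -8.09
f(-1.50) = -1.20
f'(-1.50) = -4.62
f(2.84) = -104.95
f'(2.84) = -100.45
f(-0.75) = -1.02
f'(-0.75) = 3.38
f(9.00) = -2604.20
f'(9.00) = -826.35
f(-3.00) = 35.68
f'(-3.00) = -51.39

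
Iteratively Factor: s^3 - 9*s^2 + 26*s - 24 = (s - 2)*(s^2 - 7*s + 12) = (s - 4)*(s - 2)*(s - 3)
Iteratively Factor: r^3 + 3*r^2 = (r)*(r^2 + 3*r) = r^2*(r + 3)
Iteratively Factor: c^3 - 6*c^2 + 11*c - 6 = (c - 2)*(c^2 - 4*c + 3) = (c - 2)*(c - 1)*(c - 3)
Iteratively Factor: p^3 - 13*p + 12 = (p - 1)*(p^2 + p - 12) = (p - 1)*(p + 4)*(p - 3)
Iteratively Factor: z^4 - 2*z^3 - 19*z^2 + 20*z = (z - 1)*(z^3 - z^2 - 20*z) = z*(z - 1)*(z^2 - z - 20) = z*(z - 5)*(z - 1)*(z + 4)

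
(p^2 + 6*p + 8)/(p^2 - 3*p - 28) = (p + 2)/(p - 7)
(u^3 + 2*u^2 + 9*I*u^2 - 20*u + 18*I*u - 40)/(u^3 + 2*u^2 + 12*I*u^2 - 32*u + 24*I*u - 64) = (u + 5*I)/(u + 8*I)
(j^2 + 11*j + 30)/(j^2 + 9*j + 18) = (j + 5)/(j + 3)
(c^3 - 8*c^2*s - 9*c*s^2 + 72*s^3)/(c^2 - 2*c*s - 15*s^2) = (-c^2 + 11*c*s - 24*s^2)/(-c + 5*s)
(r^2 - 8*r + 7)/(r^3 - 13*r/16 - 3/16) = 16*(r - 7)/(16*r^2 + 16*r + 3)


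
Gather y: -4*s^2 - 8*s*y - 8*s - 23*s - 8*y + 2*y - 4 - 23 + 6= -4*s^2 - 31*s + y*(-8*s - 6) - 21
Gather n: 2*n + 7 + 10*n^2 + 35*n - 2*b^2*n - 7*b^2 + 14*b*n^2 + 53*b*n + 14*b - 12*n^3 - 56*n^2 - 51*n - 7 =-7*b^2 + 14*b - 12*n^3 + n^2*(14*b - 46) + n*(-2*b^2 + 53*b - 14)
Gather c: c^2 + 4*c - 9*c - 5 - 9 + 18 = c^2 - 5*c + 4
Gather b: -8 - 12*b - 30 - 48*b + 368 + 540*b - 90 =480*b + 240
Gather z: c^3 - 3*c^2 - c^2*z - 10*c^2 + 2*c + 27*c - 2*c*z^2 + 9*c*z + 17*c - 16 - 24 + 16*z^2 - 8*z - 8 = c^3 - 13*c^2 + 46*c + z^2*(16 - 2*c) + z*(-c^2 + 9*c - 8) - 48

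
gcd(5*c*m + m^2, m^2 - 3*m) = m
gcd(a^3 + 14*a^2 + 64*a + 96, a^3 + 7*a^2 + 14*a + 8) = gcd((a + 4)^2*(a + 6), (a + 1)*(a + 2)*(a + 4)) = a + 4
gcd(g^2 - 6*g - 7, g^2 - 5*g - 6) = g + 1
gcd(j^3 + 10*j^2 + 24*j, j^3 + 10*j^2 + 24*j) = j^3 + 10*j^2 + 24*j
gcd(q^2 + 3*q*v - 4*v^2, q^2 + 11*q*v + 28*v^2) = q + 4*v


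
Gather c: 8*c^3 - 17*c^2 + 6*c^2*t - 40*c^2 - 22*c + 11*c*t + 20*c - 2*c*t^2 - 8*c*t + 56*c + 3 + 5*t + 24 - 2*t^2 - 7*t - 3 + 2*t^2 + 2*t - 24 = 8*c^3 + c^2*(6*t - 57) + c*(-2*t^2 + 3*t + 54)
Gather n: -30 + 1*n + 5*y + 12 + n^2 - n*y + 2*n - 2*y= n^2 + n*(3 - y) + 3*y - 18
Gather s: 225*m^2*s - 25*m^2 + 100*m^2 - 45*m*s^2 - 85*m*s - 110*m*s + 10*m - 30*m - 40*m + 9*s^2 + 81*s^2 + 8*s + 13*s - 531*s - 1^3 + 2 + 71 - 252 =75*m^2 - 60*m + s^2*(90 - 45*m) + s*(225*m^2 - 195*m - 510) - 180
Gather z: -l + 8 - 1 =7 - l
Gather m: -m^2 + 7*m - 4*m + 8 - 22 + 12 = -m^2 + 3*m - 2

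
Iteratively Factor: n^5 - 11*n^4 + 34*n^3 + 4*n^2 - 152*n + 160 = (n - 4)*(n^4 - 7*n^3 + 6*n^2 + 28*n - 40) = (n - 4)*(n - 2)*(n^3 - 5*n^2 - 4*n + 20) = (n - 5)*(n - 4)*(n - 2)*(n^2 - 4) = (n - 5)*(n - 4)*(n - 2)*(n + 2)*(n - 2)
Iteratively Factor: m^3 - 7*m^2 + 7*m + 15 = (m - 3)*(m^2 - 4*m - 5) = (m - 3)*(m + 1)*(m - 5)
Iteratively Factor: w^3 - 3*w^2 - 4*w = (w + 1)*(w^2 - 4*w) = w*(w + 1)*(w - 4)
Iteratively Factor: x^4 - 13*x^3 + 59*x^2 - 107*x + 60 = (x - 5)*(x^3 - 8*x^2 + 19*x - 12) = (x - 5)*(x - 1)*(x^2 - 7*x + 12) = (x - 5)*(x - 4)*(x - 1)*(x - 3)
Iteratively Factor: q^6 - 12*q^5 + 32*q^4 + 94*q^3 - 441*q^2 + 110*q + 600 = (q + 3)*(q^5 - 15*q^4 + 77*q^3 - 137*q^2 - 30*q + 200) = (q - 5)*(q + 3)*(q^4 - 10*q^3 + 27*q^2 - 2*q - 40) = (q - 5)*(q - 2)*(q + 3)*(q^3 - 8*q^2 + 11*q + 20) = (q - 5)^2*(q - 2)*(q + 3)*(q^2 - 3*q - 4) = (q - 5)^2*(q - 4)*(q - 2)*(q + 3)*(q + 1)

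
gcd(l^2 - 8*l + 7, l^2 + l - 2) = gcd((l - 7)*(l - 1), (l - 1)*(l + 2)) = l - 1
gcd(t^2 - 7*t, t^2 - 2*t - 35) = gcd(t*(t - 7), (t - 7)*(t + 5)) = t - 7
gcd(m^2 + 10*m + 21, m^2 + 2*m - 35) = m + 7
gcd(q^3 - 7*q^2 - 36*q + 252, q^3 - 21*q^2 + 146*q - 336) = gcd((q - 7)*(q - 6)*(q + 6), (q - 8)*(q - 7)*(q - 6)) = q^2 - 13*q + 42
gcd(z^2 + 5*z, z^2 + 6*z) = z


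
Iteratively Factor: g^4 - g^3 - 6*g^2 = (g)*(g^3 - g^2 - 6*g) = g*(g + 2)*(g^2 - 3*g) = g*(g - 3)*(g + 2)*(g)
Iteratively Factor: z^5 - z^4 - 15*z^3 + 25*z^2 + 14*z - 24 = (z + 4)*(z^4 - 5*z^3 + 5*z^2 + 5*z - 6) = (z + 1)*(z + 4)*(z^3 - 6*z^2 + 11*z - 6) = (z - 2)*(z + 1)*(z + 4)*(z^2 - 4*z + 3) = (z - 3)*(z - 2)*(z + 1)*(z + 4)*(z - 1)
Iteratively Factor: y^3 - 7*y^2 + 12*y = (y)*(y^2 - 7*y + 12) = y*(y - 3)*(y - 4)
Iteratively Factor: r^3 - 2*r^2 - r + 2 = (r + 1)*(r^2 - 3*r + 2) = (r - 1)*(r + 1)*(r - 2)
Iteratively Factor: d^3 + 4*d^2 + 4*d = (d)*(d^2 + 4*d + 4) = d*(d + 2)*(d + 2)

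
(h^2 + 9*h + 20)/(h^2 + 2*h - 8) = (h + 5)/(h - 2)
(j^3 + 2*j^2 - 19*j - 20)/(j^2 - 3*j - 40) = (j^2 - 3*j - 4)/(j - 8)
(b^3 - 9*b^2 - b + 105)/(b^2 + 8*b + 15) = (b^2 - 12*b + 35)/(b + 5)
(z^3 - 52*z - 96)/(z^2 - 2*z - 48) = z + 2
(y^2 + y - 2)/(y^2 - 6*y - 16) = (y - 1)/(y - 8)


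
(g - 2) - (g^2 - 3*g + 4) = -g^2 + 4*g - 6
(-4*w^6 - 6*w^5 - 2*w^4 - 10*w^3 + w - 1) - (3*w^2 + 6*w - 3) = -4*w^6 - 6*w^5 - 2*w^4 - 10*w^3 - 3*w^2 - 5*w + 2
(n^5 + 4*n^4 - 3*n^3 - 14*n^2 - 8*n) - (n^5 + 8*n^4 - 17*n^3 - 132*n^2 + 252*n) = -4*n^4 + 14*n^3 + 118*n^2 - 260*n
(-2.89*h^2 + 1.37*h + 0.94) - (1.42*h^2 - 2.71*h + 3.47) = -4.31*h^2 + 4.08*h - 2.53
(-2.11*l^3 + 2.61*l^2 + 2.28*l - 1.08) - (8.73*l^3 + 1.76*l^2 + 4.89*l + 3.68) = -10.84*l^3 + 0.85*l^2 - 2.61*l - 4.76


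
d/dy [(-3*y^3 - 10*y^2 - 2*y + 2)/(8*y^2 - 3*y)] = 2*(-12*y^4 + 9*y^3 + 23*y^2 - 16*y + 3)/(y^2*(64*y^2 - 48*y + 9))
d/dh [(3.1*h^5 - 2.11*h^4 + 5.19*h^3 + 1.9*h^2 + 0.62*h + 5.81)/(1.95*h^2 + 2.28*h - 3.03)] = (18.135*h^6 + 20.043*h^5 - 51.2769*h^4 + 49.2396*h^3 - 44.0541*h^2 - 34.173*h - 15.1254)/(3.8025*h^4 + 8.892*h^3 - 6.6186*h^2 - 13.8168*h + 9.1809)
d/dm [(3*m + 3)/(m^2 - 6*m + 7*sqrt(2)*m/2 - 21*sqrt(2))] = 6*(2*m^2 - 12*m + 7*sqrt(2)*m - (m + 1)*(4*m - 12 + 7*sqrt(2)) - 42*sqrt(2))/(2*m^2 - 12*m + 7*sqrt(2)*m - 42*sqrt(2))^2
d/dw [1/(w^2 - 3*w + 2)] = (3 - 2*w)/(w^2 - 3*w + 2)^2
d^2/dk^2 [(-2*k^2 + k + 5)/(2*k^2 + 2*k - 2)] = 3*(k^3 + 3*k^2 + 6*k + 3)/(k^6 + 3*k^5 - 5*k^3 + 3*k - 1)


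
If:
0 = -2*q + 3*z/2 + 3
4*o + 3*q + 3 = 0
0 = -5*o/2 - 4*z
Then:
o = -240/83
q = 237/83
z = 150/83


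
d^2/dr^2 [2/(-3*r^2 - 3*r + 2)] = 12*(3*r^2 + 3*r - 3*(2*r + 1)^2 - 2)/(3*r^2 + 3*r - 2)^3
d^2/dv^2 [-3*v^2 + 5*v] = -6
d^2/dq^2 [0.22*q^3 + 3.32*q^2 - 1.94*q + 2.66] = 1.32*q + 6.64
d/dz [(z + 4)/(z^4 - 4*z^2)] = (z*(z^2 - 4) - 4*(z + 4)*(z^2 - 2))/(z^3*(z^2 - 4)^2)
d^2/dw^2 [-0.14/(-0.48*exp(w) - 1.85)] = (0.032256*exp(w) - 0.12432)*exp(w)/(0.48*exp(w) + 1.85)^3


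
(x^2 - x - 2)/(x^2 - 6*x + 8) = (x + 1)/(x - 4)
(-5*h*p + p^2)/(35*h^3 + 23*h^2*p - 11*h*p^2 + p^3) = p/(-7*h^2 - 6*h*p + p^2)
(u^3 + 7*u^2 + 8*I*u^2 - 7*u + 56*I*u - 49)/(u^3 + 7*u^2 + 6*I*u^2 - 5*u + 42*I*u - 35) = (u + 7*I)/(u + 5*I)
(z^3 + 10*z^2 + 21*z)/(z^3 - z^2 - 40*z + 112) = z*(z + 3)/(z^2 - 8*z + 16)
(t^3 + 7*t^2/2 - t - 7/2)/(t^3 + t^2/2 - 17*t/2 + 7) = (t + 1)/(t - 2)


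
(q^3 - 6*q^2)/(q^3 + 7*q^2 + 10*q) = q*(q - 6)/(q^2 + 7*q + 10)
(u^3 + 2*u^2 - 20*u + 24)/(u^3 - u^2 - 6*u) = (-u^3 - 2*u^2 + 20*u - 24)/(u*(-u^2 + u + 6))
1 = 1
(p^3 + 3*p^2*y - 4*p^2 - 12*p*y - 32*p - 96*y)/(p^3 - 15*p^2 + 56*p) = (p^2 + 3*p*y + 4*p + 12*y)/(p*(p - 7))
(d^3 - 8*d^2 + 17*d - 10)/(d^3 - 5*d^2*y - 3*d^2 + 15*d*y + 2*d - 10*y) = (5 - d)/(-d + 5*y)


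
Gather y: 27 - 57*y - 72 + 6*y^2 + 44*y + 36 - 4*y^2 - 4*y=2*y^2 - 17*y - 9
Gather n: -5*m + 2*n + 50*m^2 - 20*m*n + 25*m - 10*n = 50*m^2 + 20*m + n*(-20*m - 8)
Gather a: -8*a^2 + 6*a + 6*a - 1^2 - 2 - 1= -8*a^2 + 12*a - 4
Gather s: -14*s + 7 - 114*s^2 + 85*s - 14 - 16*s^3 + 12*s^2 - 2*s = -16*s^3 - 102*s^2 + 69*s - 7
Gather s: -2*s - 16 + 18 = 2 - 2*s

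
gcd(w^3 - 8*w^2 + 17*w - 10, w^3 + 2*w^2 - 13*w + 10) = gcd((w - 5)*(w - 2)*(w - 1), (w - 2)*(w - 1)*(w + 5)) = w^2 - 3*w + 2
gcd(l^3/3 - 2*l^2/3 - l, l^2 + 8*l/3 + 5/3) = l + 1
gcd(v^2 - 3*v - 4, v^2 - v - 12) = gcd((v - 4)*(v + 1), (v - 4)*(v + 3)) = v - 4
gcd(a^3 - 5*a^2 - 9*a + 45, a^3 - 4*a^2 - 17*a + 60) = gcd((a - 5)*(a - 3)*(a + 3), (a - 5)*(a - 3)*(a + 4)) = a^2 - 8*a + 15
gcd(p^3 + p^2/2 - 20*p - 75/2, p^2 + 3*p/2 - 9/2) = p + 3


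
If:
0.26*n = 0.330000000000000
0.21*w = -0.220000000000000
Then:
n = 1.27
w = -1.05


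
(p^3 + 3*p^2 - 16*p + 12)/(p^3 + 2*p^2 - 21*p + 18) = (p - 2)/(p - 3)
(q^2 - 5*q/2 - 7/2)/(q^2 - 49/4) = 2*(q + 1)/(2*q + 7)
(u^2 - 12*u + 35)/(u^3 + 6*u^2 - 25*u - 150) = (u - 7)/(u^2 + 11*u + 30)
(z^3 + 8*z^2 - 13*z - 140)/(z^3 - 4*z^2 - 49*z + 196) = (z + 5)/(z - 7)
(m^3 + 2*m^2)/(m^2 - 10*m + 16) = m^2*(m + 2)/(m^2 - 10*m + 16)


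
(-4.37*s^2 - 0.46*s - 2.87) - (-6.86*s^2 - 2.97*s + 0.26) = 2.49*s^2 + 2.51*s - 3.13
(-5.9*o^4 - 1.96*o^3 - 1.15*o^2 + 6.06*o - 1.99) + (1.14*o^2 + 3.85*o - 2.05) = -5.9*o^4 - 1.96*o^3 - 0.01*o^2 + 9.91*o - 4.04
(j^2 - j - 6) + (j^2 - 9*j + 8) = 2*j^2 - 10*j + 2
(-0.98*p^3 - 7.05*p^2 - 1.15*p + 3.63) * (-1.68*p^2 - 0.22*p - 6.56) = 1.6464*p^5 + 12.0596*p^4 + 9.9118*p^3 + 40.4026*p^2 + 6.7454*p - 23.8128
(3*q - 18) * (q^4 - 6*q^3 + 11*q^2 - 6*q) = 3*q^5 - 36*q^4 + 141*q^3 - 216*q^2 + 108*q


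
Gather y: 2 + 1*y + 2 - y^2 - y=4 - y^2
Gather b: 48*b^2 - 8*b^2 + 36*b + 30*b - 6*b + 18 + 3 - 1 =40*b^2 + 60*b + 20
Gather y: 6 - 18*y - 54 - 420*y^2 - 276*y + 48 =-420*y^2 - 294*y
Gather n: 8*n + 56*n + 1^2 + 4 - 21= 64*n - 16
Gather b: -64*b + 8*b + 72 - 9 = 63 - 56*b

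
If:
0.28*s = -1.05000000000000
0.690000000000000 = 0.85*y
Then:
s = -3.75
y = 0.81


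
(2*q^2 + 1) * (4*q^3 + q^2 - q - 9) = 8*q^5 + 2*q^4 + 2*q^3 - 17*q^2 - q - 9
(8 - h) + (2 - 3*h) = 10 - 4*h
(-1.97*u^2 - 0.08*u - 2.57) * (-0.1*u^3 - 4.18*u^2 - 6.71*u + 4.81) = 0.197*u^5 + 8.2426*u^4 + 13.8101*u^3 + 1.8037*u^2 + 16.8599*u - 12.3617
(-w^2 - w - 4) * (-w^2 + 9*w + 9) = w^4 - 8*w^3 - 14*w^2 - 45*w - 36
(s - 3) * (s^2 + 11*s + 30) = s^3 + 8*s^2 - 3*s - 90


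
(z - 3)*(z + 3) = z^2 - 9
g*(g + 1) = g^2 + g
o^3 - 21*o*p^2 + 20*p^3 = (o - 4*p)*(o - p)*(o + 5*p)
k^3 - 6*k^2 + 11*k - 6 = (k - 3)*(k - 2)*(k - 1)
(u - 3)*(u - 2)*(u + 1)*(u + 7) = u^4 + 3*u^3 - 27*u^2 + 13*u + 42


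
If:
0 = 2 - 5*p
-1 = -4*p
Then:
No Solution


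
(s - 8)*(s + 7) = s^2 - s - 56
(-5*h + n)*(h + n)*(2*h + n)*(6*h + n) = -60*h^4 - 88*h^3*n - 25*h^2*n^2 + 4*h*n^3 + n^4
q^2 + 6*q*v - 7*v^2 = (q - v)*(q + 7*v)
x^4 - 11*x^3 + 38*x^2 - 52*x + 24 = (x - 6)*(x - 2)^2*(x - 1)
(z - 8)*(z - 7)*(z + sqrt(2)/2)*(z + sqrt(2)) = z^4 - 15*z^3 + 3*sqrt(2)*z^3/2 - 45*sqrt(2)*z^2/2 + 57*z^2 - 15*z + 84*sqrt(2)*z + 56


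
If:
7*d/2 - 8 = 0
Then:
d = 16/7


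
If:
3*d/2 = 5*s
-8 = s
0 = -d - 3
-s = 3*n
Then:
No Solution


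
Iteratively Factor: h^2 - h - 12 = (h + 3)*(h - 4)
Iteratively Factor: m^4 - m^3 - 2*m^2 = (m + 1)*(m^3 - 2*m^2) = m*(m + 1)*(m^2 - 2*m) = m^2*(m + 1)*(m - 2)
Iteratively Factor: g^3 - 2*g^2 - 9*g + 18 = (g - 3)*(g^2 + g - 6) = (g - 3)*(g - 2)*(g + 3)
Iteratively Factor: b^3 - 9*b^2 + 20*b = (b - 5)*(b^2 - 4*b) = (b - 5)*(b - 4)*(b)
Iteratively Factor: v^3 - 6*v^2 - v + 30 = (v + 2)*(v^2 - 8*v + 15) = (v - 5)*(v + 2)*(v - 3)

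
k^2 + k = k*(k + 1)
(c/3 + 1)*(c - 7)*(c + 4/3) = c^3/3 - 8*c^2/9 - 79*c/9 - 28/3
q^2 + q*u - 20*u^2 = (q - 4*u)*(q + 5*u)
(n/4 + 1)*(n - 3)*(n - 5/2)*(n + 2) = n^4/4 + n^3/8 - 35*n^2/8 + n/4 + 15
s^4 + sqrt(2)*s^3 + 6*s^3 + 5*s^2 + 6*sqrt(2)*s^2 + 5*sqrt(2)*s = s*(s + 1)*(s + 5)*(s + sqrt(2))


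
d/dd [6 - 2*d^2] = -4*d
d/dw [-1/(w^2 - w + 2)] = (2*w - 1)/(w^2 - w + 2)^2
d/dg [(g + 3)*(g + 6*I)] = 2*g + 3 + 6*I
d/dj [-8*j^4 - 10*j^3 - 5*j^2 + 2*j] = -32*j^3 - 30*j^2 - 10*j + 2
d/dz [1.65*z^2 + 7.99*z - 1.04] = 3.3*z + 7.99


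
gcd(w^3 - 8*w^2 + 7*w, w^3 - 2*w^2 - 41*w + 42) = w^2 - 8*w + 7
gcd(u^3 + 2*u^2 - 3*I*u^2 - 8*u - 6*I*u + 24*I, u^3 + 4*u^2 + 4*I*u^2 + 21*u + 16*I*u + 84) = u^2 + u*(4 - 3*I) - 12*I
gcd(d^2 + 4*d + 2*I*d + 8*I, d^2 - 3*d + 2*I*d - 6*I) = d + 2*I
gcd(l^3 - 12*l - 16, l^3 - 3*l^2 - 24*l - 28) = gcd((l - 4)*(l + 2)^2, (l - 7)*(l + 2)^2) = l^2 + 4*l + 4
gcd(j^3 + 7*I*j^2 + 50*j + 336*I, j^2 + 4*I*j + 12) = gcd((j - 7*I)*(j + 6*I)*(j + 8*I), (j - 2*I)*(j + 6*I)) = j + 6*I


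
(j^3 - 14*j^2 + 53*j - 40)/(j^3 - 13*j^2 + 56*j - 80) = (j^2 - 9*j + 8)/(j^2 - 8*j + 16)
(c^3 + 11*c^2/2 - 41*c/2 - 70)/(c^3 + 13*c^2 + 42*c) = (c^2 - 3*c/2 - 10)/(c*(c + 6))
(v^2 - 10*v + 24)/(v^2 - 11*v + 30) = (v - 4)/(v - 5)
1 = 1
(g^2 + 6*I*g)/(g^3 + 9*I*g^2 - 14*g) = (g + 6*I)/(g^2 + 9*I*g - 14)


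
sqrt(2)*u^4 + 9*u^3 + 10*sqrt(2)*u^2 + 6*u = u*(u + sqrt(2))*(u + 3*sqrt(2))*(sqrt(2)*u + 1)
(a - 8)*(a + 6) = a^2 - 2*a - 48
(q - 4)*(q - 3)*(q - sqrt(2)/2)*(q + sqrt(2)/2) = q^4 - 7*q^3 + 23*q^2/2 + 7*q/2 - 6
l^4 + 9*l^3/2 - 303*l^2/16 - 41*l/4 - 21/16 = (l - 3)*(l + 1/4)^2*(l + 7)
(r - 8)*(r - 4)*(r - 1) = r^3 - 13*r^2 + 44*r - 32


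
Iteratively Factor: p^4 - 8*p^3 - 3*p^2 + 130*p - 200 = (p - 5)*(p^3 - 3*p^2 - 18*p + 40) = (p - 5)*(p + 4)*(p^2 - 7*p + 10) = (p - 5)*(p - 2)*(p + 4)*(p - 5)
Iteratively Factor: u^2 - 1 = (u - 1)*(u + 1)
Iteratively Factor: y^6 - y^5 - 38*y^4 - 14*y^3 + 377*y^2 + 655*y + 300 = (y + 1)*(y^5 - 2*y^4 - 36*y^3 + 22*y^2 + 355*y + 300) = (y + 1)*(y + 4)*(y^4 - 6*y^3 - 12*y^2 + 70*y + 75) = (y + 1)^2*(y + 4)*(y^3 - 7*y^2 - 5*y + 75) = (y - 5)*(y + 1)^2*(y + 4)*(y^2 - 2*y - 15) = (y - 5)*(y + 1)^2*(y + 3)*(y + 4)*(y - 5)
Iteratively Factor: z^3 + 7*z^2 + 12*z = (z + 3)*(z^2 + 4*z) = (z + 3)*(z + 4)*(z)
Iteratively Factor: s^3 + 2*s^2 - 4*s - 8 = (s + 2)*(s^2 - 4) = (s - 2)*(s + 2)*(s + 2)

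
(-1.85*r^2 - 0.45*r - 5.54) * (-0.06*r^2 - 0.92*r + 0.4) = 0.111*r^4 + 1.729*r^3 + 0.00639999999999991*r^2 + 4.9168*r - 2.216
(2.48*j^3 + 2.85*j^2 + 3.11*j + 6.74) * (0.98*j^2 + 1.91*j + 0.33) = 2.4304*j^5 + 7.5298*j^4 + 9.3097*j^3 + 13.4858*j^2 + 13.8997*j + 2.2242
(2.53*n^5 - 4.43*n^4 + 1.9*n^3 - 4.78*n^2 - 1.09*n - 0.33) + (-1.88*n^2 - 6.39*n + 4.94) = 2.53*n^5 - 4.43*n^4 + 1.9*n^3 - 6.66*n^2 - 7.48*n + 4.61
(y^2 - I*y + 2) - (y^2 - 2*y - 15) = 2*y - I*y + 17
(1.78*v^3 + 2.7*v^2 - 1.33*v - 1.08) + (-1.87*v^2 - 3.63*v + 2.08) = 1.78*v^3 + 0.83*v^2 - 4.96*v + 1.0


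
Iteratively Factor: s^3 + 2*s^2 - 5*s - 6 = (s - 2)*(s^2 + 4*s + 3) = (s - 2)*(s + 1)*(s + 3)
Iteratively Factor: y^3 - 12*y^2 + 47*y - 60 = (y - 3)*(y^2 - 9*y + 20) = (y - 5)*(y - 3)*(y - 4)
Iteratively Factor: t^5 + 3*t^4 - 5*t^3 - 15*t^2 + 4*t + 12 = (t - 2)*(t^4 + 5*t^3 + 5*t^2 - 5*t - 6) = (t - 2)*(t + 1)*(t^3 + 4*t^2 + t - 6) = (t - 2)*(t + 1)*(t + 3)*(t^2 + t - 2) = (t - 2)*(t - 1)*(t + 1)*(t + 3)*(t + 2)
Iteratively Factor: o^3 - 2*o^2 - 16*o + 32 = (o - 2)*(o^2 - 16) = (o - 4)*(o - 2)*(o + 4)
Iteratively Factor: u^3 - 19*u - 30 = (u + 2)*(u^2 - 2*u - 15) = (u - 5)*(u + 2)*(u + 3)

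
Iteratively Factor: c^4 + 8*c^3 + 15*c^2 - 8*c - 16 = (c + 4)*(c^3 + 4*c^2 - c - 4) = (c + 4)^2*(c^2 - 1) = (c - 1)*(c + 4)^2*(c + 1)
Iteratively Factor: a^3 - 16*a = (a - 4)*(a^2 + 4*a) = (a - 4)*(a + 4)*(a)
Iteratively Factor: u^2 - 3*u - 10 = (u + 2)*(u - 5)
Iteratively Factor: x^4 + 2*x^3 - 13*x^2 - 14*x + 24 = (x + 2)*(x^3 - 13*x + 12) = (x - 3)*(x + 2)*(x^2 + 3*x - 4) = (x - 3)*(x - 1)*(x + 2)*(x + 4)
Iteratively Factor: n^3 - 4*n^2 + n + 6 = (n - 3)*(n^2 - n - 2) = (n - 3)*(n - 2)*(n + 1)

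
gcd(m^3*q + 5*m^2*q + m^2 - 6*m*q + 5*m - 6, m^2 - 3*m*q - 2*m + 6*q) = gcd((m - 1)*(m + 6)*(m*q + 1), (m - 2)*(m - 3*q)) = 1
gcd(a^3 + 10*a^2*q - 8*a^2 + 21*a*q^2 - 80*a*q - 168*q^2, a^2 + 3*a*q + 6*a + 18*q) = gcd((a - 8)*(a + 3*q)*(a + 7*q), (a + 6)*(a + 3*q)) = a + 3*q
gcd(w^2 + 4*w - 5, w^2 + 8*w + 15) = w + 5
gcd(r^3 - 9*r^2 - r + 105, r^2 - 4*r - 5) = r - 5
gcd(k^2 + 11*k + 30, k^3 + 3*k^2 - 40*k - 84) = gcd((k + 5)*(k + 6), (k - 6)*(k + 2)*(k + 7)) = 1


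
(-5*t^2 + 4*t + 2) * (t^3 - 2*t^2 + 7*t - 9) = -5*t^5 + 14*t^4 - 41*t^3 + 69*t^2 - 22*t - 18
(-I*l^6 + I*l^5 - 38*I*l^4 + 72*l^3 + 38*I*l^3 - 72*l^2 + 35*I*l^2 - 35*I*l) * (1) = -I*l^6 + I*l^5 - 38*I*l^4 + 72*l^3 + 38*I*l^3 - 72*l^2 + 35*I*l^2 - 35*I*l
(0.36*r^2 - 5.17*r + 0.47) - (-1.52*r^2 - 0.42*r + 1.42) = 1.88*r^2 - 4.75*r - 0.95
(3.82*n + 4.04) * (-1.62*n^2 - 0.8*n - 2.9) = -6.1884*n^3 - 9.6008*n^2 - 14.31*n - 11.716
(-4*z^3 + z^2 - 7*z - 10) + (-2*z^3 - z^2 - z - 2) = -6*z^3 - 8*z - 12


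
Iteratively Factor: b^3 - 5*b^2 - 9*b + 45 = (b - 3)*(b^2 - 2*b - 15) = (b - 5)*(b - 3)*(b + 3)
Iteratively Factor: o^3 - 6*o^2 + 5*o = (o - 5)*(o^2 - o) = (o - 5)*(o - 1)*(o)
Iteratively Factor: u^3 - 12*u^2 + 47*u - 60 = (u - 3)*(u^2 - 9*u + 20) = (u - 5)*(u - 3)*(u - 4)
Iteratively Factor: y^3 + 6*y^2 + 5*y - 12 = (y - 1)*(y^2 + 7*y + 12) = (y - 1)*(y + 4)*(y + 3)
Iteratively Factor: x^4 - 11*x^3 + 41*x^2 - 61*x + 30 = (x - 1)*(x^3 - 10*x^2 + 31*x - 30) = (x - 3)*(x - 1)*(x^2 - 7*x + 10) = (x - 3)*(x - 2)*(x - 1)*(x - 5)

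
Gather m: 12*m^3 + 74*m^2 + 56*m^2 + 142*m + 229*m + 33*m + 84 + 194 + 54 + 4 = 12*m^3 + 130*m^2 + 404*m + 336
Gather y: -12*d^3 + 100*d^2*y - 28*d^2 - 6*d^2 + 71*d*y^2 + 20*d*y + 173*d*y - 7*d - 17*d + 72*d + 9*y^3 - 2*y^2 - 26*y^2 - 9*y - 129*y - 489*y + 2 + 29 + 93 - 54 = -12*d^3 - 34*d^2 + 48*d + 9*y^3 + y^2*(71*d - 28) + y*(100*d^2 + 193*d - 627) + 70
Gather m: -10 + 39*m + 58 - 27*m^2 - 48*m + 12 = -27*m^2 - 9*m + 60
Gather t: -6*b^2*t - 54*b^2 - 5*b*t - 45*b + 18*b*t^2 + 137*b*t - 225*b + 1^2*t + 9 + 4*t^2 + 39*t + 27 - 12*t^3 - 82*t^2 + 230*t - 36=-54*b^2 - 270*b - 12*t^3 + t^2*(18*b - 78) + t*(-6*b^2 + 132*b + 270)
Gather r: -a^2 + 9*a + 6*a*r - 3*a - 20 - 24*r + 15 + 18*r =-a^2 + 6*a + r*(6*a - 6) - 5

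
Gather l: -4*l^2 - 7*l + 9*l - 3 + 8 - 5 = -4*l^2 + 2*l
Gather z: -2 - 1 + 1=-2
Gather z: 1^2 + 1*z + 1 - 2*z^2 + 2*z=-2*z^2 + 3*z + 2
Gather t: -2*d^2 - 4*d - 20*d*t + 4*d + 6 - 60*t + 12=-2*d^2 + t*(-20*d - 60) + 18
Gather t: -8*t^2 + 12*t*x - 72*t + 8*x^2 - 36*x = -8*t^2 + t*(12*x - 72) + 8*x^2 - 36*x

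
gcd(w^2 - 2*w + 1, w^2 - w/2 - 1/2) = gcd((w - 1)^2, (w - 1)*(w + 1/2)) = w - 1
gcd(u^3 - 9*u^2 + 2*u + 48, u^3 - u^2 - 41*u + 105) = u - 3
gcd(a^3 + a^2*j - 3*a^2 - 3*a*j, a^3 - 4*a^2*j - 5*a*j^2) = a^2 + a*j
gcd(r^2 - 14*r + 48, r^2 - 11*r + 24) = r - 8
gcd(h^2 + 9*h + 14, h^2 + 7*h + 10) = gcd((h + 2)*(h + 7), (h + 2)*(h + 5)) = h + 2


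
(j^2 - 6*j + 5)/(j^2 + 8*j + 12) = (j^2 - 6*j + 5)/(j^2 + 8*j + 12)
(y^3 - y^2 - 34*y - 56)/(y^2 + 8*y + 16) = (y^2 - 5*y - 14)/(y + 4)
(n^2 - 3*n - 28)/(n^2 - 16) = (n - 7)/(n - 4)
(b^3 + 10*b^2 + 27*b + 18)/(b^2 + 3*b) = b + 7 + 6/b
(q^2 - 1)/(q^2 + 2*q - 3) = (q + 1)/(q + 3)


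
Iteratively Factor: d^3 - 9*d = (d - 3)*(d^2 + 3*d) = (d - 3)*(d + 3)*(d)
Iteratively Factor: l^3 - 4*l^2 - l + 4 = (l - 4)*(l^2 - 1) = (l - 4)*(l + 1)*(l - 1)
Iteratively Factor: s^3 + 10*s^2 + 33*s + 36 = (s + 4)*(s^2 + 6*s + 9) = (s + 3)*(s + 4)*(s + 3)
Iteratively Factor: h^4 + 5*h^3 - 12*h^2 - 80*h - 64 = (h - 4)*(h^3 + 9*h^2 + 24*h + 16) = (h - 4)*(h + 1)*(h^2 + 8*h + 16) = (h - 4)*(h + 1)*(h + 4)*(h + 4)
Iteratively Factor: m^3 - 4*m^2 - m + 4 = (m - 1)*(m^2 - 3*m - 4) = (m - 1)*(m + 1)*(m - 4)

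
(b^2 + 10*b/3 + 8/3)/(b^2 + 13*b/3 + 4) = (b + 2)/(b + 3)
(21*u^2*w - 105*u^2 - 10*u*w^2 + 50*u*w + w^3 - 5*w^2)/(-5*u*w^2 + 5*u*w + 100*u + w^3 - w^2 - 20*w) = (-21*u^2 + 10*u*w - w^2)/(5*u*w + 20*u - w^2 - 4*w)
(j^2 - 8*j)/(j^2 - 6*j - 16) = j/(j + 2)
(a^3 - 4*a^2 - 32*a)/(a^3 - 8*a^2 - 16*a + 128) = a/(a - 4)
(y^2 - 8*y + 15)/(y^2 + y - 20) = (y^2 - 8*y + 15)/(y^2 + y - 20)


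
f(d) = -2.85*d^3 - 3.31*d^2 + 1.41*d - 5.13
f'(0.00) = 1.41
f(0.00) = -5.13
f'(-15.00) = -1823.04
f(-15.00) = 8847.72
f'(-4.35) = -131.58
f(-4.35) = 160.69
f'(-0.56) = 2.44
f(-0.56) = -6.46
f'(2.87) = -88.01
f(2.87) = -95.72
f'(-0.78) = 1.37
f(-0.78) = -6.89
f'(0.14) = 0.32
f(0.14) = -5.01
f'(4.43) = -195.71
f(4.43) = -311.62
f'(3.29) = -112.92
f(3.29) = -137.81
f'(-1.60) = -9.89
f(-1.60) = -4.19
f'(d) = -8.55*d^2 - 6.62*d + 1.41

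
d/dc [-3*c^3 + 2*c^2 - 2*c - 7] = -9*c^2 + 4*c - 2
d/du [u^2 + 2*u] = 2*u + 2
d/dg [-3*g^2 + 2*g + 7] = 2 - 6*g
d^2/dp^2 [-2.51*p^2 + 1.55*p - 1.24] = -5.02000000000000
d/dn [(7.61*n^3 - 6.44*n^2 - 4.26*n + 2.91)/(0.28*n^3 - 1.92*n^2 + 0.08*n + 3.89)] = (-12.808*n^4 + 3.6032*n^3 + 77.6699*n^2 - 38.9288*n - 16.8042)/(0.0784*n^6 - 1.0752*n^5 + 3.7312*n^4 + 1.8712*n^3 - 14.9312*n^2 + 0.6224*n + 15.1321)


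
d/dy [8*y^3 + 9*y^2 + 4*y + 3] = 24*y^2 + 18*y + 4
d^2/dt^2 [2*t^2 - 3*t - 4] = 4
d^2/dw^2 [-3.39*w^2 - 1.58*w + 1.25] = -6.78000000000000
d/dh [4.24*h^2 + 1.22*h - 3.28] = 8.48*h + 1.22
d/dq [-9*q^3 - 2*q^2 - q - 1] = -27*q^2 - 4*q - 1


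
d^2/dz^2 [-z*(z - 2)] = -2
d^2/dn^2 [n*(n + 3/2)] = 2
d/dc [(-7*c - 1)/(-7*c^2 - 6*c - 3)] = (-49*c^2 - 14*c + 15)/(49*c^4 + 84*c^3 + 78*c^2 + 36*c + 9)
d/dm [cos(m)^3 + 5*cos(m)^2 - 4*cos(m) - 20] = (-3*cos(m)^2 - 10*cos(m) + 4)*sin(m)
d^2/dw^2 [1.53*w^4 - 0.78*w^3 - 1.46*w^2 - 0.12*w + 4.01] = 18.36*w^2 - 4.68*w - 2.92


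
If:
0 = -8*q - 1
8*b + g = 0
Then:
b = -g/8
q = -1/8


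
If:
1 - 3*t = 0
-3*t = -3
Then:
No Solution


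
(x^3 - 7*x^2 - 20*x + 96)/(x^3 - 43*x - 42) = (-x^3 + 7*x^2 + 20*x - 96)/(-x^3 + 43*x + 42)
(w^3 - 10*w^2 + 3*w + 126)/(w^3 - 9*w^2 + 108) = (w - 7)/(w - 6)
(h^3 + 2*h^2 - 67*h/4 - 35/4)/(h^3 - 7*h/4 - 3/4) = (2*h^2 + 3*h - 35)/(2*h^2 - h - 3)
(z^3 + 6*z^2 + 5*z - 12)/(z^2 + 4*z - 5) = (z^2 + 7*z + 12)/(z + 5)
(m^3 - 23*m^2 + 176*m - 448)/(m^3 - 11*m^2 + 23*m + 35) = (m^2 - 16*m + 64)/(m^2 - 4*m - 5)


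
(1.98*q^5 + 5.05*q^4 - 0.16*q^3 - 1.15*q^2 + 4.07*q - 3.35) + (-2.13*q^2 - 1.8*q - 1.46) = 1.98*q^5 + 5.05*q^4 - 0.16*q^3 - 3.28*q^2 + 2.27*q - 4.81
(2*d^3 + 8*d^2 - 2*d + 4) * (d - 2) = 2*d^4 + 4*d^3 - 18*d^2 + 8*d - 8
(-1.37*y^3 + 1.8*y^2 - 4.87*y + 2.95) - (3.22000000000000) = -1.37*y^3 + 1.8*y^2 - 4.87*y - 0.27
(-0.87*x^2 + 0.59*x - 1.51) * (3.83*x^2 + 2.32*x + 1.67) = -3.3321*x^4 + 0.2413*x^3 - 5.8674*x^2 - 2.5179*x - 2.5217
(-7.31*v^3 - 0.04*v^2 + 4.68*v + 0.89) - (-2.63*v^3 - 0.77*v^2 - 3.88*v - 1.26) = -4.68*v^3 + 0.73*v^2 + 8.56*v + 2.15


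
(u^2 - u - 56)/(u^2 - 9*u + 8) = (u + 7)/(u - 1)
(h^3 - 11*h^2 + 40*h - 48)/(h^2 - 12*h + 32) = (h^2 - 7*h + 12)/(h - 8)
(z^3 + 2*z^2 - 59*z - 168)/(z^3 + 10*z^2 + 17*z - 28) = (z^2 - 5*z - 24)/(z^2 + 3*z - 4)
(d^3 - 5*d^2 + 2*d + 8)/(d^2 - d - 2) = d - 4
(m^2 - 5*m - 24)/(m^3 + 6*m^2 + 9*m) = (m - 8)/(m*(m + 3))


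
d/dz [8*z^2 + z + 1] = 16*z + 1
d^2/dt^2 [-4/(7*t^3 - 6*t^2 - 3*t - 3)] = 24*((7*t - 2)*(-7*t^3 + 6*t^2 + 3*t + 3) + 3*(-7*t^2 + 4*t + 1)^2)/(-7*t^3 + 6*t^2 + 3*t + 3)^3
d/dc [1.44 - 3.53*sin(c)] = -3.53*cos(c)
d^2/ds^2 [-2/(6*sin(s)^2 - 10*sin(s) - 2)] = (-36*sin(s)^4 + 45*sin(s)^3 + 17*sin(s)^2 - 85*sin(s) + 56)/(-3*sin(s)^2 + 5*sin(s) + 1)^3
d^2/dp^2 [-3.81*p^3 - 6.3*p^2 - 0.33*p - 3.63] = -22.86*p - 12.6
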